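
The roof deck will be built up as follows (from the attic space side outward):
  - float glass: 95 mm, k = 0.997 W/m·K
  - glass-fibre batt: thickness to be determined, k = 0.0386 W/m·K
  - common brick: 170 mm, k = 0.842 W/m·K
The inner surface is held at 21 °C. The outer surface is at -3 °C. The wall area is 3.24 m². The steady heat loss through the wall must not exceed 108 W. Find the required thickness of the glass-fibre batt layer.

L ≈ 16.3 mm

Treating each layer as a thermal resistance in series:
R_float glass = L/(kA) = 0.095/(0.997×3.24) = 0.02941 K/W
R_common brick = L/(kA) = 0.17/(0.842×3.24) = 0.06231 K/W
Sum of the known resistances R_other = 0.09172 K/W
Required total resistance R_tot = ΔT/Q_allow = 24/108 = 0.2222 K/W
R_glass-fibre batt = R_tot − R_other = 0.1305 K/W
L = R·k·A = 0.1305×0.0386×3.24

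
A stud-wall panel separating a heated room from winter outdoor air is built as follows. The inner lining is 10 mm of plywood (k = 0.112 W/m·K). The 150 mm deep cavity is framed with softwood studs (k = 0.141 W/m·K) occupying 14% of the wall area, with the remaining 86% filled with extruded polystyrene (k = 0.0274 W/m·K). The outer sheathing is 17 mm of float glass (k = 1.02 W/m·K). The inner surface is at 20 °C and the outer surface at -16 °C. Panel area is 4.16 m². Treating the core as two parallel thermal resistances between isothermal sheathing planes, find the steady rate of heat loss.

Sheathing layers in series; stud and cavity paths in parallel between them.
R_inner = 0.01/(0.112×4.16) = 0.02146 K/W
R_stud  = 0.15/(0.141×0.14×4.16) = 1.827 K/W
R_cav   = 0.15/(0.0274×0.86×4.16) = 1.53 K/W
1/R_core = 1/R_stud + 1/R_cav → R_core = 0.8327 K/W
R_outer = 0.017/(1.02×4.16) = 0.004006 K/W
R_total = 0.8581 K/W
Q = ΔT/R_total = 36/0.8581

Q ≈ 42 W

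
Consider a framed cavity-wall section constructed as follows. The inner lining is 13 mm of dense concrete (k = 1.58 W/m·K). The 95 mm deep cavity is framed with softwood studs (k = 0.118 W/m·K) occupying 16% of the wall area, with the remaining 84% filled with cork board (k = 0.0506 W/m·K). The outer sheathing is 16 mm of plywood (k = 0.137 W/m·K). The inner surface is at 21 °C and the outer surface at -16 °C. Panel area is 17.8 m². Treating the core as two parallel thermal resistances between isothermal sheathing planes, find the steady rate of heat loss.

Sheathing layers in series; stud and cavity paths in parallel between them.
R_inner = 0.013/(1.58×17.8) = 4.622×10^-4 K/W
R_stud  = 0.095/(0.118×0.16×17.8) = 0.2827 K/W
R_cav   = 0.095/(0.0506×0.84×17.8) = 0.1256 K/W
1/R_core = 1/R_stud + 1/R_cav → R_core = 0.08695 K/W
R_outer = 0.016/(0.137×17.8) = 0.006561 K/W
R_total = 0.09397 K/W
Q = ΔT/R_total = 37/0.09397

Q ≈ 394 W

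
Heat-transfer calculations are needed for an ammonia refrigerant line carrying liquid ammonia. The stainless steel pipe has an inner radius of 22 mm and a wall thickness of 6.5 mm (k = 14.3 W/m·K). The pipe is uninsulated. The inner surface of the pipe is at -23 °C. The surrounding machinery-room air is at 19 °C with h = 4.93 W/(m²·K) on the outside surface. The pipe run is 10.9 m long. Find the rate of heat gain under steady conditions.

Radial resistances (cylindrical: R_cond = ln(r_o/r_i)/(2πkL), R_conv = 1/(h·2πrL)):
R_stainless steel pipe wall = ln(28.5/22)/(2π×14.3×10.9) = 2.643×10^-4 K/W
R_outer film = 1/(h_o·2πr_oL) = 1/(4.93×2π×0.0285×10.9) = 0.1039 K/W
R_total = 0.1042 K/W
Q = ΔT/R_total = 42/0.1042

Q ≈ 403 W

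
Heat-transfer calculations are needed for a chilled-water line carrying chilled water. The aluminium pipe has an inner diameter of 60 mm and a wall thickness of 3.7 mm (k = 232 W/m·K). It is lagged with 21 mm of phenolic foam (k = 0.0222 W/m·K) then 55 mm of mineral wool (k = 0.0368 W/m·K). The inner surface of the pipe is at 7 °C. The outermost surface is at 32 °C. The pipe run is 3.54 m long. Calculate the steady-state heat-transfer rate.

Q ≈ 13.7 W

Treating each annulus and film as a series resistance:
R_aluminium pipe wall = ln(33.7/30)/(2π×232×3.54) = 2.254×10^-5 K/W
R_phenolic foam = ln(54.7/33.7)/(2π×0.0222×3.54) = 0.9809 K/W
R_mineral wool = ln(109.7/54.7)/(2π×0.0368×3.54) = 0.8502 K/W
R_total = 1.831 K/W
Q = ΔT/R_total = 25/1.831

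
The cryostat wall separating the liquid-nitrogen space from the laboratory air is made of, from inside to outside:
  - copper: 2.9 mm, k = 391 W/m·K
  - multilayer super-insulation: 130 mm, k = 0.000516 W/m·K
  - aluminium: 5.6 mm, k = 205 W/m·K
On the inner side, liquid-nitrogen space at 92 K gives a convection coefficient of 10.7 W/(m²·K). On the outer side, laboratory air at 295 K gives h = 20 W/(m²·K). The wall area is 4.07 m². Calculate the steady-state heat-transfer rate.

Q ≈ 3.28 W

Series thermal resistances:
R_inner film = 1/(h_i·A) = 1/(10.7×4.07) = 0.02296 K/W
R_copper = L/(kA) = 0.0029/(391×4.07) = 1.822×10^-6 K/W
R_multilayer super-insulation = L/(kA) = 0.13/(0.000516×4.07) = 61.9 K/W
R_aluminium = L/(kA) = 0.0056/(205×4.07) = 6.712×10^-6 K/W
R_outer film = 1/(h_o·A) = 1/(20×4.07) = 0.01229 K/W
R_total = 61.94 K/W
Q = ΔT / R_total = 203 / 61.94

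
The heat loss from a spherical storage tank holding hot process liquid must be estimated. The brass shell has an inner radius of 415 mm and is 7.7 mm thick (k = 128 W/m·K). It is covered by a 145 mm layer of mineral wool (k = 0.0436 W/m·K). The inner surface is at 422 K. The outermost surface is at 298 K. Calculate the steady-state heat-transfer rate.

Q ≈ 112 W

Each spherical layer contributes R = (1/r_i − 1/r_o)/(4πk):
R_brass shell = (1/0.415 − 1/0.4227)/(4π×128) = 2.729×10^-5 K/W
R_mineral wool = (1/0.4227 − 1/0.5677)/(4π×0.0436) = 1.103 K/W
R_total = 1.103 K/W
Q = ΔT/R_total = 124/1.103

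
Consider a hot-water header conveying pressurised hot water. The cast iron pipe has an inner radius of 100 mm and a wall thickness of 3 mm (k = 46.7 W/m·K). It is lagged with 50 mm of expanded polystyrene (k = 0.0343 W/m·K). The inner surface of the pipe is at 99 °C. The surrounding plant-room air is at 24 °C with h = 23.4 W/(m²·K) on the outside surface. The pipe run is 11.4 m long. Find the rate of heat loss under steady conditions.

Per-layer cylindrical resistances, series-summed:
R_cast iron pipe wall = ln(103/100)/(2π×46.7×11.4) = 8.837×10^-6 K/W
R_expanded polystyrene = ln(153/103)/(2π×0.0343×11.4) = 0.1611 K/W
R_outer film = 1/(h_o·2πr_oL) = 1/(23.4×2π×0.153×11.4) = 0.003899 K/W
R_total = 0.165 K/W
Q = ΔT/R_total = 75/0.165

Q ≈ 455 W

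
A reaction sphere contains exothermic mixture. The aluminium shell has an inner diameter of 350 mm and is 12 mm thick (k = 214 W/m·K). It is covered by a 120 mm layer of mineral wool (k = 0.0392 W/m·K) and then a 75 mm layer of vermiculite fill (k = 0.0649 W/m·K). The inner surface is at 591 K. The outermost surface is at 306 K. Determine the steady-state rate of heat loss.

Radial (spherical) resistances in series:
R_aluminium shell = (1/0.175 − 1/0.187)/(4π×214) = 1.364×10^-4 K/W
R_mineral wool = (1/0.187 − 1/0.307)/(4π×0.0392) = 4.243 K/W
R_vermiculite fill = (1/0.307 − 1/0.382)/(4π×0.0649) = 0.7842 K/W
R_total = 5.028 K/W
Q = ΔT/R_total = 285/5.028

Q ≈ 56.7 W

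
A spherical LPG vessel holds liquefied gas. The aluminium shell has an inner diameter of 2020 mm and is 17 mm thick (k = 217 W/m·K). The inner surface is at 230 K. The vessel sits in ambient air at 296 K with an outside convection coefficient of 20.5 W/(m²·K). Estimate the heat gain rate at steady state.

Q ≈ 17900 W

For a spherical shell R = (1/r₁ − 1/r₂)/(4πk); film R = 1/(h·4πr²). In series:
R_aluminium shell = (1/1.01 − 1/1.027)/(4π×217) = 6.01×10^-6 K/W
R_outer film = 1/(h·4πr_o²) = 1/(20.5×4π×1.027²) = 0.00368 K/W
R_total = 0.003686 K/W
Q = ΔT/R_total = 66/0.003686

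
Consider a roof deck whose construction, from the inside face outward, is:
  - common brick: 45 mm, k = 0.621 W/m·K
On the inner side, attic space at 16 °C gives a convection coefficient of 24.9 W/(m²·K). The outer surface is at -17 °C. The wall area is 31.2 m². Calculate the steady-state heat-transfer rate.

Series thermal resistances:
R_inner film = 1/(h_i·A) = 1/(24.9×31.2) = 0.001287 K/W
R_common brick = L/(kA) = 0.045/(0.621×31.2) = 0.002323 K/W
R_total = 0.00361 K/W
Q = ΔT / R_total = 33 / 0.00361

Q ≈ 9140 W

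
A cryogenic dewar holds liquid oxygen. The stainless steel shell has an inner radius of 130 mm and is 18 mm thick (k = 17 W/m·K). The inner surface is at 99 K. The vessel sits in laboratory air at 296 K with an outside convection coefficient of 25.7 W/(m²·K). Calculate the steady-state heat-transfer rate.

Radial (spherical) resistances in series:
R_stainless steel shell = (1/0.13 − 1/0.148)/(4π×17) = 0.004379 K/W
R_outer film = 1/(h·4πr_o²) = 1/(25.7×4π×0.148²) = 0.1414 K/W
R_total = 0.1457 K/W
Q = ΔT/R_total = 197/0.1457

Q ≈ 1350 W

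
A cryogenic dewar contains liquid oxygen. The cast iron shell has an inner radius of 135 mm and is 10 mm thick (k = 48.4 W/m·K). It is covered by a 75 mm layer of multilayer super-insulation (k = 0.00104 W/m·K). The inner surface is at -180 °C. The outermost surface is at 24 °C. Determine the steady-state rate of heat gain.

For a spherical shell R = (1/r₁ − 1/r₂)/(4πk); film R = 1/(h·4πr²). In series:
R_cast iron shell = (1/0.135 − 1/0.145)/(4π×48.4) = 8.399×10^-4 K/W
R_multilayer super-insulation = (1/0.145 − 1/0.22)/(4π×0.00104) = 179.9 K/W
R_total = 179.9 K/W
Q = ΔT/R_total = 204/179.9

Q ≈ 1.13 W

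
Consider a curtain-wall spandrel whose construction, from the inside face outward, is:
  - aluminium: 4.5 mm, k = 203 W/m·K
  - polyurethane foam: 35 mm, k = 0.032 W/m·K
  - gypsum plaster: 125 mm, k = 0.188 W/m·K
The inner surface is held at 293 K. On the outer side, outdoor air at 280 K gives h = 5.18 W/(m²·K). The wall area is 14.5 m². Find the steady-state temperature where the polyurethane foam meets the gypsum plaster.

T ≈ 286 K

Model the wall as resistances in series:
R_aluminium = L/(kA) = 0.0045/(203×14.5) = 1.529×10^-6 K/W
R_polyurethane foam = L/(kA) = 0.035/(0.032×14.5) = 0.07543 K/W
R_gypsum plaster = L/(kA) = 0.125/(0.188×14.5) = 0.04585 K/W
R_outer film = 1/(h_o·A) = 1/(5.18×14.5) = 0.01331 K/W
R_total = 0.1346 K/W;  Q = ΔT/R_total = 13/0.1346 = 96.58 W
T_interface = T_inner − Q·ΣR(inner→interface) = 293 − 96.6×0.07543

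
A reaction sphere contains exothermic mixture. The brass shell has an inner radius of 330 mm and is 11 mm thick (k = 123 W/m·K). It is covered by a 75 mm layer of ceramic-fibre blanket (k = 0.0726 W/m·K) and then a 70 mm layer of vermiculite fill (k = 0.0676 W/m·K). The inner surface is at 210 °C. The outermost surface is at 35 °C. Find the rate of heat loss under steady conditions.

Q ≈ 177 W

For a spherical shell R = (1/r₁ − 1/r₂)/(4πk); film R = 1/(h·4πr²). In series:
R_brass shell = (1/0.33 − 1/0.341)/(4π×123) = 6.324×10^-5 K/W
R_ceramic-fibre blanket = (1/0.341 − 1/0.416)/(4π×0.0726) = 0.5795 K/W
R_vermiculite fill = (1/0.416 − 1/0.486)/(4π×0.0676) = 0.4076 K/W
R_total = 0.9872 K/W
Q = ΔT/R_total = 175/0.9872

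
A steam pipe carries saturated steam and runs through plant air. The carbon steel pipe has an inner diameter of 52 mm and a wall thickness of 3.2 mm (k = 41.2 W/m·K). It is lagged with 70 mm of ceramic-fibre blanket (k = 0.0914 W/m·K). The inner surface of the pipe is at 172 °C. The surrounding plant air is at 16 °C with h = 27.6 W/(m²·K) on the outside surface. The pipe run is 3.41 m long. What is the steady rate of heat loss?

Cylindrical conduction, so R = ln(r₂/r₁)/(2πkL) per layer, in series:
R_carbon steel pipe wall = ln(29.2/26)/(2π×41.2×3.41) = 1.315×10^-4 K/W
R_ceramic-fibre blanket = ln(99.2/29.2)/(2π×0.0914×3.41) = 0.6245 K/W
R_outer film = 1/(h_o·2πr_oL) = 1/(27.6×2π×0.0992×3.41) = 0.01705 K/W
R_total = 0.6417 K/W
Q = ΔT/R_total = 156/0.6417

Q ≈ 243 W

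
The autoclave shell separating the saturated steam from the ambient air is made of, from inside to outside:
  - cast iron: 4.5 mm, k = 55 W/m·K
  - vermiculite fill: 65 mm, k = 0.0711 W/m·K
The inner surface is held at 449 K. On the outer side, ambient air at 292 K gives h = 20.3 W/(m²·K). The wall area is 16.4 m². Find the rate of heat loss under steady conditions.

Treating each layer as a thermal resistance in series:
R_cast iron = L/(kA) = 0.0045/(55×16.4) = 4.989×10^-6 K/W
R_vermiculite fill = L/(kA) = 0.065/(0.0711×16.4) = 0.05574 K/W
R_outer film = 1/(h_o·A) = 1/(20.3×16.4) = 0.003004 K/W
R_total = 0.05875 K/W
Q = ΔT / R_total = 157 / 0.05875

Q ≈ 2670 W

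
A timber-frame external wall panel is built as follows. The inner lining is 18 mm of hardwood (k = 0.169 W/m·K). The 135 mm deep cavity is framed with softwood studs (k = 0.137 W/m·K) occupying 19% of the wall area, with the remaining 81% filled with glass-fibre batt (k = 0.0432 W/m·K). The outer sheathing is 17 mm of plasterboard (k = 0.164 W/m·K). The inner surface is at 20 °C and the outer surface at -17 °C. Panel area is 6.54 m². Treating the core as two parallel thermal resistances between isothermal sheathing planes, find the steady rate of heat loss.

Q ≈ 99.9 W

Sheathing layers in series; stud and cavity paths in parallel between them.
R_inner = 0.018/(0.169×6.54) = 0.01629 K/W
R_stud  = 0.135/(0.137×0.19×6.54) = 0.793 K/W
R_cav   = 0.135/(0.0432×0.81×6.54) = 0.5899 K/W
1/R_core = 1/R_stud + 1/R_cav → R_core = 0.3383 K/W
R_outer = 0.017/(0.164×6.54) = 0.01585 K/W
R_total = 0.3704 K/W
Q = ΔT/R_total = 37/0.3704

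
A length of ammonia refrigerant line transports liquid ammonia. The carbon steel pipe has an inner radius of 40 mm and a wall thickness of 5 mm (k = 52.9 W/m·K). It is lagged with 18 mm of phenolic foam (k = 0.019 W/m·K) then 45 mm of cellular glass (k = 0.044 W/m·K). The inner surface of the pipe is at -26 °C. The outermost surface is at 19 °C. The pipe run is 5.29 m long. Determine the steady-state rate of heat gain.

For a radial system each layer contributes R = ln(r_out/r_in)/(2πkL); films add R = 1/(hA).
R_carbon steel pipe wall = ln(45/40)/(2π×52.9×5.29) = 6.699×10^-5 K/W
R_phenolic foam = ln(63/45)/(2π×0.019×5.29) = 0.5328 K/W
R_cellular glass = ln(108/63)/(2π×0.044×5.29) = 0.3686 K/W
R_total = 0.9014 K/W
Q = ΔT/R_total = 45/0.9014

Q ≈ 49.9 W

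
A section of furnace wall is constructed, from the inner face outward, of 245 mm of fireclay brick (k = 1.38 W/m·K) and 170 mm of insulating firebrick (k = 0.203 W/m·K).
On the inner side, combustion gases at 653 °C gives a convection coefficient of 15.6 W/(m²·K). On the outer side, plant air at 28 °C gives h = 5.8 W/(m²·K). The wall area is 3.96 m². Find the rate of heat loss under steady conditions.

Q ≈ 1980 W

Series thermal resistances:
R_inner film = 1/(h_i·A) = 1/(15.6×3.96) = 0.01619 K/W
R_fireclay brick = L/(kA) = 0.245/(1.38×3.96) = 0.04483 K/W
R_insulating firebrick = L/(kA) = 0.17/(0.203×3.96) = 0.2115 K/W
R_outer film = 1/(h_o·A) = 1/(5.8×3.96) = 0.04354 K/W
R_total = 0.316 K/W
Q = ΔT / R_total = 625 / 0.316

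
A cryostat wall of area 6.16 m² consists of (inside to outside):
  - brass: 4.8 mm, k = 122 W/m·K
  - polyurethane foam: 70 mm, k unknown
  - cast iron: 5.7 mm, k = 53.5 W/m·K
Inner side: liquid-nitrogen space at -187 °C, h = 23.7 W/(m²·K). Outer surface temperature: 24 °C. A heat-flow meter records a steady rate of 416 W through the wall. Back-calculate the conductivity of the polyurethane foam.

k ≈ 0.0227 W/(m·K)

Thermal resistances in series:
R_inner film = 1/(h_i·A) = 1/(23.7×6.16) = 0.00685 K/W
R_brass = L/(kA) = 0.0048/(122×6.16) = 6.387×10^-6 K/W
R_cast iron = L/(kA) = 0.0057/(53.5×6.16) = 1.73×10^-5 K/W
Sum of known resistances R_other = 0.006873 K/W
Total R = ΔT/Q = 211/416 = 0.5072 K/W
R_polyurethane foam = R_total − R_other = 0.5003 K/W
k = L/(R·A) = 0.07/(0.5003×6.16)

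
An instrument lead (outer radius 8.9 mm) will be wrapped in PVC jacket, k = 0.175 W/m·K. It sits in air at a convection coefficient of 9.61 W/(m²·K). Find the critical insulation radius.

For a cylinder r_cr = k/h = 0.175/9.61
r_cr = 18.2 mm; since the bare radius (8.9 mm) is below r_cr, adding a thin layer of insulation will *increase* heat loss.

r_cr ≈ 18.2 mm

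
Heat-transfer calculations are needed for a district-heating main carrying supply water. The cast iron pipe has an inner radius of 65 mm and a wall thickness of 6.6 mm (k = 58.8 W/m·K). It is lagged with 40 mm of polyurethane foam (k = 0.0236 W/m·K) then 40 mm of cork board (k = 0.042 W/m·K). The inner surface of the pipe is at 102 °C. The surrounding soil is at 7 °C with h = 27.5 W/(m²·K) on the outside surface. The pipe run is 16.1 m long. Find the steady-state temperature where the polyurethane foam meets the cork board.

T ≈ 34.2 °C

Treating each annulus and film as a series resistance:
R_cast iron pipe wall = ln(71.6/65)/(2π×58.8×16.1) = 1.626×10^-5 K/W
R_polyurethane foam = ln(111.6/71.6)/(2π×0.0236×16.1) = 0.1859 K/W
R_cork board = ln(151.6/111.6)/(2π×0.042×16.1) = 0.0721 K/W
R_outer film = 1/(h_o·2πr_oL) = 1/(27.5×2π×0.1516×16.1) = 0.002371 K/W
R_total = 0.2604 K/W
Q = ΔT/R_total = 95/0.2604
Q = 365 W
T_interface = T_inner − Q·ΣR(inner→interface) = 102 − 365×0.1859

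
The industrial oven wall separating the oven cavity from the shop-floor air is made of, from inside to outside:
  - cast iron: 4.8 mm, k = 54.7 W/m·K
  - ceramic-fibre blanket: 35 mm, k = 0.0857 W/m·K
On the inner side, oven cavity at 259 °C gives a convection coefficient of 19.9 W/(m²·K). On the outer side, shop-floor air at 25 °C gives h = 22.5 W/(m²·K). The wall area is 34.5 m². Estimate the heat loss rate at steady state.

Q ≈ 16000 W

Model the wall as resistances in series:
R_inner film = 1/(h_i·A) = 1/(19.9×34.5) = 0.001457 K/W
R_cast iron = L/(kA) = 0.0048/(54.7×34.5) = 2.544×10^-6 K/W
R_ceramic-fibre blanket = L/(kA) = 0.035/(0.0857×34.5) = 0.01184 K/W
R_outer film = 1/(h_o·A) = 1/(22.5×34.5) = 0.001288 K/W
R_total = 0.01459 K/W
Q = ΔT / R_total = 234 / 0.01459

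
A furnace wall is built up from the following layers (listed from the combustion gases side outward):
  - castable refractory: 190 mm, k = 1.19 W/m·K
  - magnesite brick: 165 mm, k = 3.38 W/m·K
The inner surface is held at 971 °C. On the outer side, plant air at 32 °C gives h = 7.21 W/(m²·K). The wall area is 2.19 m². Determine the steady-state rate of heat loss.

Using the resistance-network approach (series):
R_castable refractory = L/(kA) = 0.19/(1.19×2.19) = 0.07291 K/W
R_magnesite brick = L/(kA) = 0.165/(3.38×2.19) = 0.02229 K/W
R_outer film = 1/(h_o·A) = 1/(7.21×2.19) = 0.06333 K/W
R_total = 0.1585 K/W
Q = ΔT / R_total = 939 / 0.1585

Q ≈ 5920 W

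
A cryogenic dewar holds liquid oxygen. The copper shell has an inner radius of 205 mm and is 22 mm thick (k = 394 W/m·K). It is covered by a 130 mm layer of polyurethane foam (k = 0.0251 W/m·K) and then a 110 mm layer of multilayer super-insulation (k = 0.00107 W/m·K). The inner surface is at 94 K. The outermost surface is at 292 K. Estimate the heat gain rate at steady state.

For a spherical shell R = (1/r₁ − 1/r₂)/(4πk); film R = 1/(h·4πr²). In series:
R_copper shell = (1/0.205 − 1/0.227)/(4π×394) = 9.549×10^-5 K/W
R_polyurethane foam = (1/0.227 − 1/0.357)/(4π×0.0251) = 5.086 K/W
R_multilayer super-insulation = (1/0.357 − 1/0.467)/(4π×0.00107) = 49.07 K/W
R_total = 54.16 K/W
Q = ΔT/R_total = 198/54.16

Q ≈ 3.66 W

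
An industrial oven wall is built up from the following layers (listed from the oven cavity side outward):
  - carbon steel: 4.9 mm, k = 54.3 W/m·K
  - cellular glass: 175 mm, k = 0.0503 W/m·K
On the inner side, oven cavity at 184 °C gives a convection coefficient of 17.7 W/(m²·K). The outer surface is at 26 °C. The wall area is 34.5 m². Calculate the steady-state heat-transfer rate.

Series thermal resistances:
R_inner film = 1/(h_i·A) = 1/(17.7×34.5) = 0.001638 K/W
R_carbon steel = L/(kA) = 0.0049/(54.3×34.5) = 2.616×10^-6 K/W
R_cellular glass = L/(kA) = 0.175/(0.0503×34.5) = 0.1008 K/W
R_total = 0.1025 K/W
Q = ΔT / R_total = 158 / 0.1025

Q ≈ 1540 W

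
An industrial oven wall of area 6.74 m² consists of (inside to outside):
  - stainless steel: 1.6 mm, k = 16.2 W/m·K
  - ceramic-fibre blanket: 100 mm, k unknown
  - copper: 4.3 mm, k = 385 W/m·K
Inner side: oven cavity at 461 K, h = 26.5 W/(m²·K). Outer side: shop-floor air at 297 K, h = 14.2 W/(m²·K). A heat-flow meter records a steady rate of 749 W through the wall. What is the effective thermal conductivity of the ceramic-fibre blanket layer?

k ≈ 0.0731 W/(m·K)

Using the resistance-network approach (series):
R_inner film = 1/(h_i·A) = 1/(26.5×6.74) = 0.005599 K/W
R_stainless steel = L/(kA) = 0.0016/(16.2×6.74) = 1.465×10^-5 K/W
R_copper = L/(kA) = 0.0043/(385×6.74) = 1.657×10^-6 K/W
R_outer film = 1/(h_o·A) = 1/(14.2×6.74) = 0.01045 K/W
Sum of known resistances R_other = 0.01606 K/W
Total R = ΔT/Q = 164/749 = 0.219 K/W
R_ceramic-fibre blanket = R_total − R_other = 0.2029 K/W
k = L/(R·A) = 0.1/(0.2029×6.74)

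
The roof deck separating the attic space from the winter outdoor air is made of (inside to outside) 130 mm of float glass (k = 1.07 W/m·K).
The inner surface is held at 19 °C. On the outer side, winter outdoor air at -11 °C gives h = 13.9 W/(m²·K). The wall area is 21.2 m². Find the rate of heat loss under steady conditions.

Q ≈ 3290 W

Using the resistance-network approach (series):
R_float glass = L/(kA) = 0.13/(1.07×21.2) = 0.005731 K/W
R_outer film = 1/(h_o·A) = 1/(13.9×21.2) = 0.003394 K/W
R_total = 0.009124 K/W
Q = ΔT / R_total = 30 / 0.009124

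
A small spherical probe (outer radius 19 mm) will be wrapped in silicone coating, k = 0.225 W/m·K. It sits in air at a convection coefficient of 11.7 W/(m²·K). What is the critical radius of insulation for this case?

For a sphere r_cr = 2k/h = 2×0.225/11.7
r_cr = 38.5 mm; since the bare radius (19 mm) is below r_cr, adding a thin layer of insulation will *increase* heat loss.

r_cr ≈ 38.5 mm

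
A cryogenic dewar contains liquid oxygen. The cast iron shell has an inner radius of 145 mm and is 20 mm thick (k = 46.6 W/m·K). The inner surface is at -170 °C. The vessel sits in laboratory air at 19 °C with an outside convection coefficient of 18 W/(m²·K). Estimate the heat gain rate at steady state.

Each spherical layer contributes R = (1/r_i − 1/r_o)/(4πk):
R_cast iron shell = (1/0.145 − 1/0.165)/(4π×46.6) = 0.001428 K/W
R_outer film = 1/(h·4πr_o²) = 1/(18×4π×0.165²) = 0.1624 K/W
R_total = 0.1638 K/W
Q = ΔT/R_total = 189/0.1638

Q ≈ 1150 W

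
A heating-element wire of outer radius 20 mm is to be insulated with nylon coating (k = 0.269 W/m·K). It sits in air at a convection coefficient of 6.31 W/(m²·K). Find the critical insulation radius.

For a cylinder r_cr = k/h = 0.269/6.31
r_cr = 42.6 mm; since the bare radius (20 mm) is below r_cr, adding a thin layer of insulation will *increase* heat loss.

r_cr ≈ 42.6 mm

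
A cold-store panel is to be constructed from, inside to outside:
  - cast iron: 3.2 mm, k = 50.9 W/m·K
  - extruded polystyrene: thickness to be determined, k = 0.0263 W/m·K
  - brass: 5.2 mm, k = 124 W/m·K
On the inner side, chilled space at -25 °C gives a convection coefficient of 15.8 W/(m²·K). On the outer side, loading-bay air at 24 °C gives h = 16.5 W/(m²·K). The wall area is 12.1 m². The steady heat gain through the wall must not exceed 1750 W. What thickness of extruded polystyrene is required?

L ≈ 5.65 mm

Series thermal resistances:
R_inner film = 1/(h_i·A) = 1/(15.8×12.1) = 0.005231 K/W
R_cast iron = L/(kA) = 0.0032/(50.9×12.1) = 5.196×10^-6 K/W
R_brass = L/(kA) = 0.0052/(124×12.1) = 3.466×10^-6 K/W
R_outer film = 1/(h_o·A) = 1/(16.5×12.1) = 0.005009 K/W
Sum of the known resistances R_other = 0.01025 K/W
Required total resistance R_tot = ΔT/Q_allow = 49/1750 = 0.028 K/W
R_extruded polystyrene = R_tot − R_other = 0.01775 K/W
L = R·k·A = 0.01775×0.0263×12.1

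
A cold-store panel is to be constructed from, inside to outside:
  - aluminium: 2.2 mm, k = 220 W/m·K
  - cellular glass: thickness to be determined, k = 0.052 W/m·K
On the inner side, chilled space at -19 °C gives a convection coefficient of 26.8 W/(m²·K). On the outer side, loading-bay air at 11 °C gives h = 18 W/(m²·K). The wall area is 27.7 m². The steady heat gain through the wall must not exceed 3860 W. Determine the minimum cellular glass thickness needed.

Series thermal resistances:
R_inner film = 1/(h_i·A) = 1/(26.8×27.7) = 0.001347 K/W
R_aluminium = L/(kA) = 0.0022/(220×27.7) = 3.61×10^-7 K/W
R_outer film = 1/(h_o·A) = 1/(18×27.7) = 0.002006 K/W
Sum of the known resistances R_other = 0.003353 K/W
Required total resistance R_tot = ΔT/Q_allow = 30/3860 = 0.007772 K/W
R_cellular glass = R_tot − R_other = 0.004419 K/W
L = R·k·A = 0.004419×0.052×27.7

L ≈ 6.37 mm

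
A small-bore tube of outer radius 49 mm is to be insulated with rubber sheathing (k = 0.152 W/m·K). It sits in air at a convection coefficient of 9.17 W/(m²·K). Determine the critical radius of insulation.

r_cr ≈ 16.6 mm

For a cylinder r_cr = k/h = 0.152/9.17
r_cr = 16.6 mm; since the bare radius (49 mm) is above r_cr, any added insulation will reduce heat loss.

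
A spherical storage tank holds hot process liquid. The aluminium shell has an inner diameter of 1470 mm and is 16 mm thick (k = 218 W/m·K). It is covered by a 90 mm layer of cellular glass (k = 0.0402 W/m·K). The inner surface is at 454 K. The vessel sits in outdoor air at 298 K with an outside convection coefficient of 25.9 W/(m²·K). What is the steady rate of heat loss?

Spherical conduction: R = (1/r_in − 1/r_out)/(4πk) per layer; series-sum.
R_aluminium shell = (1/0.735 − 1/0.751)/(4π×218) = 1.058×10^-5 K/W
R_cellular glass = (1/0.751 − 1/0.841)/(4π×0.0402) = 0.2821 K/W
R_outer film = 1/(h·4πr_o²) = 1/(25.9×4π×0.841²) = 0.004344 K/W
R_total = 0.2864 K/W
Q = ΔT/R_total = 156/0.2864

Q ≈ 545 W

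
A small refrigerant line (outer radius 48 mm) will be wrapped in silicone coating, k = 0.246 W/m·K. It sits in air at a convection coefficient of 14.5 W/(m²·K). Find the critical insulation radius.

For a cylinder r_cr = k/h = 0.246/14.5
r_cr = 17 mm; since the bare radius (48 mm) is above r_cr, any added insulation will reduce heat loss.

r_cr ≈ 17 mm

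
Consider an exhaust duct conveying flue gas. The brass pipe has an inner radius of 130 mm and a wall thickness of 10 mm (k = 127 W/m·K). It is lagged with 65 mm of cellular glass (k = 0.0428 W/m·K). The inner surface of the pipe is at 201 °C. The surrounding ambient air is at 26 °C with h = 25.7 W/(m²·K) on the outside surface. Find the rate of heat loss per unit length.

q′ ≈ 121 W/m

Treating each annulus and film as a series resistance:
R_brass pipe wall = ln(140/130)/(2π×127×1) = 9.287×10^-5 K/W
R_cellular glass = ln(205/140)/(2π×0.0428×1) = 1.418 K/W
R_outer film = 1/(h_o·2πr_oL) = 1/(25.7×2π×0.205×1) = 0.03021 K/W
R_total = 1.448 K/W
Q = ΔT/R_total = 175/1.448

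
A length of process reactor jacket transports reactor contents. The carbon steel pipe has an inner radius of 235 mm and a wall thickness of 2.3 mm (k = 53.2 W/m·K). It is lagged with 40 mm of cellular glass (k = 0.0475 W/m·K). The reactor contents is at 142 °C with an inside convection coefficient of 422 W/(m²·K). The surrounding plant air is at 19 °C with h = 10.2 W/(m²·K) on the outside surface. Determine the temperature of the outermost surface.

T ≈ 30.9 °C

Treating each annulus and film as a series resistance:
R_inner film = 1/(h_i·2πr₁L) = 1/(422×2π×0.235×1) = 0.001605 K/W
R_carbon steel pipe wall = ln(237.3/235)/(2π×53.2×1) = 2.914×10^-5 K/W
R_cellular glass = ln(277.3/237.3)/(2π×0.0475×1) = 0.5219 K/W
R_outer film = 1/(h_o·2πr_oL) = 1/(10.2×2π×0.2773×1) = 0.05627 K/W
R_total = 0.5798 K/W
Q = ΔT/R_total = 123/0.5798
Q = 212 W/m
T_interface = T_inner − Q·ΣR(inner→interface) = 142 − 212×0.5236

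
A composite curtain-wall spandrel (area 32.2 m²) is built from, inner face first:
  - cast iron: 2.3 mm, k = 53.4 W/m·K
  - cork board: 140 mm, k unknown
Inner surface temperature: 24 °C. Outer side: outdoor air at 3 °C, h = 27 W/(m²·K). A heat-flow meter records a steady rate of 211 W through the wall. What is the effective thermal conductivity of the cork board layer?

k ≈ 0.0442 W/(m·K)

Thermal resistances in series:
R_cast iron = L/(kA) = 0.0023/(53.4×32.2) = 1.338×10^-6 K/W
R_outer film = 1/(h_o·A) = 1/(27×32.2) = 0.00115 K/W
Sum of known resistances R_other = 0.001152 K/W
Total R = ΔT/Q = 21/211 = 0.09953 K/W
R_cork board = R_total − R_other = 0.09837 K/W
k = L/(R·A) = 0.14/(0.09837×32.2)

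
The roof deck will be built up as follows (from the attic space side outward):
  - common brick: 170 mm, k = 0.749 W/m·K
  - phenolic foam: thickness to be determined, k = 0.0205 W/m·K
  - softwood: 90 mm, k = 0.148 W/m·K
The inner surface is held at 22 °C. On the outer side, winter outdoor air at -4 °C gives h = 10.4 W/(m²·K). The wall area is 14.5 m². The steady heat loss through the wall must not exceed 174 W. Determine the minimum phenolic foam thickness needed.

Using the resistance-network approach (series):
R_common brick = L/(kA) = 0.17/(0.749×14.5) = 0.01565 K/W
R_softwood = L/(kA) = 0.09/(0.148×14.5) = 0.04194 K/W
R_outer film = 1/(h_o·A) = 1/(10.4×14.5) = 0.006631 K/W
Sum of the known resistances R_other = 0.06422 K/W
Required total resistance R_tot = ΔT/Q_allow = 26/174 = 0.1494 K/W
R_phenolic foam = R_tot − R_other = 0.0852 K/W
L = R·k·A = 0.0852×0.0205×14.5

L ≈ 25.3 mm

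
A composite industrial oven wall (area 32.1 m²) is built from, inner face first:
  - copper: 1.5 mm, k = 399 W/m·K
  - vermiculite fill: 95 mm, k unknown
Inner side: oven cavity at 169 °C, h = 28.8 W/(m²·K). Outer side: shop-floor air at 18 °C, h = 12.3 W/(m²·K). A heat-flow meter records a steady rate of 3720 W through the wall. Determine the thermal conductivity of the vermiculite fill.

Model the wall as resistances in series:
R_inner film = 1/(h_i·A) = 1/(28.8×32.1) = 0.001082 K/W
R_copper = L/(kA) = 0.0015/(399×32.1) = 1.171×10^-7 K/W
R_outer film = 1/(h_o·A) = 1/(12.3×32.1) = 0.002533 K/W
Sum of known resistances R_other = 0.003615 K/W
Total R = ΔT/Q = 151/3720 = 0.04059 K/W
R_vermiculite fill = R_total − R_other = 0.03698 K/W
k = L/(R·A) = 0.095/(0.03698×32.1)

k ≈ 0.08 W/(m·K)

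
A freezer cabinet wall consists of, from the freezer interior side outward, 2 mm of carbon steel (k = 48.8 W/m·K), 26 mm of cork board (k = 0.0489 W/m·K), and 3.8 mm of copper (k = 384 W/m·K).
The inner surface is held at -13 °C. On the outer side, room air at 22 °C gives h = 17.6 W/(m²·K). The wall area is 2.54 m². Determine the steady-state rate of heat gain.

Treating each layer as a thermal resistance in series:
R_carbon steel = L/(kA) = 0.002/(48.8×2.54) = 1.614×10^-5 K/W
R_cork board = L/(kA) = 0.026/(0.0489×2.54) = 0.2093 K/W
R_copper = L/(kA) = 0.0038/(384×2.54) = 3.896×10^-6 K/W
R_outer film = 1/(h_o·A) = 1/(17.6×2.54) = 0.02237 K/W
R_total = 0.2317 K/W
Q = ΔT / R_total = 35 / 0.2317

Q ≈ 151 W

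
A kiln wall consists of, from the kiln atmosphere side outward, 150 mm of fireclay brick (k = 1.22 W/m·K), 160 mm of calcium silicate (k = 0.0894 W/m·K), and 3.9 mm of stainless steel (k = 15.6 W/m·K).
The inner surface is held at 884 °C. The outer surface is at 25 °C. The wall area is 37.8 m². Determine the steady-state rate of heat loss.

Treating each layer as a thermal resistance in series:
R_fireclay brick = L/(kA) = 0.15/(1.22×37.8) = 0.003253 K/W
R_calcium silicate = L/(kA) = 0.16/(0.0894×37.8) = 0.04735 K/W
R_stainless steel = L/(kA) = 0.0039/(15.6×37.8) = 6.614×10^-6 K/W
R_total = 0.05061 K/W
Q = ΔT / R_total = 859 / 0.05061

Q ≈ 17000 W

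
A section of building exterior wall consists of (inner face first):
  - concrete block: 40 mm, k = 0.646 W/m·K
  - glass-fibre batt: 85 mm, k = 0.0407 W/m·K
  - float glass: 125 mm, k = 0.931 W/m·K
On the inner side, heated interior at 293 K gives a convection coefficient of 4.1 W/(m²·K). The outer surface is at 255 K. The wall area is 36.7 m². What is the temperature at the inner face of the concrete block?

T ≈ 289 K

Treating each layer as a thermal resistance in series:
R_inner film = 1/(h_i·A) = 1/(4.1×36.7) = 0.006646 K/W
R_concrete block = L/(kA) = 0.04/(0.646×36.7) = 0.001687 K/W
R_glass-fibre batt = L/(kA) = 0.085/(0.0407×36.7) = 0.05691 K/W
R_float glass = L/(kA) = 0.125/(0.931×36.7) = 0.003658 K/W
R_total = 0.0689 K/W;  Q = ΔT/R_total = 38/0.0689 = 551.5 W
T_interface = T_inner − Q·ΣR(inner→interface) = 293 − 552×0.006646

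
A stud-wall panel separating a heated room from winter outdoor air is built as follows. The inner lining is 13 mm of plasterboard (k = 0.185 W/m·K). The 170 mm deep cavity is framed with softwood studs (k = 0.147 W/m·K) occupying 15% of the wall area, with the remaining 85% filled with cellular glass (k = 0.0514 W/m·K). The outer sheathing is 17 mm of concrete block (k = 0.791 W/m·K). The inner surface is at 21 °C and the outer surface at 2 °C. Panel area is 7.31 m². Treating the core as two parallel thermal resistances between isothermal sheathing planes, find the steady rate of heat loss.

Sheathing layers in series; stud and cavity paths in parallel between them.
R_inner = 0.013/(0.185×7.31) = 0.009613 K/W
R_stud  = 0.17/(0.147×0.15×7.31) = 1.055 K/W
R_cav   = 0.17/(0.0514×0.85×7.31) = 0.5323 K/W
1/R_core = 1/R_stud + 1/R_cav → R_core = 0.3538 K/W
R_outer = 0.017/(0.791×7.31) = 0.00294 K/W
R_total = 0.3663 K/W
Q = ΔT/R_total = 19/0.3663

Q ≈ 51.9 W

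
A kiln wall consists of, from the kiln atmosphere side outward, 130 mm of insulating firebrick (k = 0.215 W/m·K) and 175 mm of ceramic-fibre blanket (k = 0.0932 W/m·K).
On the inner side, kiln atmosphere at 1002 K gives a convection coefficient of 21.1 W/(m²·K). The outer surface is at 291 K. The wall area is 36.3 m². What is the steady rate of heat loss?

Q ≈ 10200 W

Thermal resistances in series:
R_inner film = 1/(h_i·A) = 1/(21.1×36.3) = 0.001306 K/W
R_insulating firebrick = L/(kA) = 0.13/(0.215×36.3) = 0.01666 K/W
R_ceramic-fibre blanket = L/(kA) = 0.175/(0.0932×36.3) = 0.05173 K/W
R_total = 0.06969 K/W
Q = ΔT / R_total = 711 / 0.06969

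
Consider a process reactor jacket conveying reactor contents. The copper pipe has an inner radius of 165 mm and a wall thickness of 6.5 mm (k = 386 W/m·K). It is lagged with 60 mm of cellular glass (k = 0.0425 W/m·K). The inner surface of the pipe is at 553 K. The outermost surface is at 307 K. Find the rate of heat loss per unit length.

q′ ≈ 219 W/m

Per-layer cylindrical resistances, series-summed:
R_copper pipe wall = ln(171.5/165)/(2π×386×1) = 1.593×10^-5 K/W
R_cellular glass = ln(231.5/171.5)/(2π×0.0425×1) = 1.123 K/W
R_total = 1.123 K/W
Q = ΔT/R_total = 246/1.123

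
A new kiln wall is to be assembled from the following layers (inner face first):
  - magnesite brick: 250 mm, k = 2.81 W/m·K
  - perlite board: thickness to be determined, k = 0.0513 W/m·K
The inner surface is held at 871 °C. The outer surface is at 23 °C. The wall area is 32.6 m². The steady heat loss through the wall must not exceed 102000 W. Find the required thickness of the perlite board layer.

Model the wall as resistances in series:
R_magnesite brick = L/(kA) = 0.25/(2.81×32.6) = 0.002729 K/W
Sum of the known resistances R_other = 0.002729 K/W
Required total resistance R_tot = ΔT/Q_allow = 848/102000 = 0.008314 K/W
R_perlite board = R_tot − R_other = 0.005585 K/W
L = R·k·A = 0.005585×0.0513×32.6

L ≈ 9.34 mm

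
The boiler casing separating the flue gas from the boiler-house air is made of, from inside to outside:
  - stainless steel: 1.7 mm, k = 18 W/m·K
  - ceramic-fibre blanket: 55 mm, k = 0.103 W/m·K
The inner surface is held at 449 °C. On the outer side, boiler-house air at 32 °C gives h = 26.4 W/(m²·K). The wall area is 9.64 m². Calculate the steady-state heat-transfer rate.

Q ≈ 7030 W

Thermal resistances in series:
R_stainless steel = L/(kA) = 0.0017/(18×9.64) = 9.797×10^-6 K/W
R_ceramic-fibre blanket = L/(kA) = 0.055/(0.103×9.64) = 0.05539 K/W
R_outer film = 1/(h_o·A) = 1/(26.4×9.64) = 0.003929 K/W
R_total = 0.05933 K/W
Q = ΔT / R_total = 417 / 0.05933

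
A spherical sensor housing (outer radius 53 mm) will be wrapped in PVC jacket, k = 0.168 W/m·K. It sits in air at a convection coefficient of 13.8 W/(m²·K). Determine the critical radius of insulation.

For a sphere r_cr = 2k/h = 2×0.168/13.8
r_cr = 24.3 mm; since the bare radius (53 mm) is above r_cr, any added insulation will reduce heat loss.

r_cr ≈ 24.3 mm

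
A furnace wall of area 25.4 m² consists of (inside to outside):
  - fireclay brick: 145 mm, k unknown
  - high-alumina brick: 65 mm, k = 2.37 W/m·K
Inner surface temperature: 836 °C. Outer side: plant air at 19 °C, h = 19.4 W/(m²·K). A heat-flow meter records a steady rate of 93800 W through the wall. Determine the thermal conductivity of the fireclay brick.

k ≈ 1.02 W/(m·K)

Thermal resistances in series:
R_high-alumina brick = L/(kA) = 0.065/(2.37×25.4) = 0.00108 K/W
R_outer film = 1/(h_o·A) = 1/(19.4×25.4) = 0.002029 K/W
Sum of known resistances R_other = 0.003109 K/W
Total R = ΔT/Q = 817/93800 = 0.00871 K/W
R_fireclay brick = R_total − R_other = 0.005601 K/W
k = L/(R·A) = 0.145/(0.005601×25.4)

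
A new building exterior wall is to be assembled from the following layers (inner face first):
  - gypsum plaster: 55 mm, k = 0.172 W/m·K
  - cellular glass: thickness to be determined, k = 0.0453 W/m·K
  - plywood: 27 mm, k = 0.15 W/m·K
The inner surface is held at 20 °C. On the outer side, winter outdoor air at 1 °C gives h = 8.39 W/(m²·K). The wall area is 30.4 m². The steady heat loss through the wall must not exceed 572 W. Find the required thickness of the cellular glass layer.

Treating each layer as a thermal resistance in series:
R_gypsum plaster = L/(kA) = 0.055/(0.172×30.4) = 0.01052 K/W
R_plywood = L/(kA) = 0.027/(0.15×30.4) = 0.005921 K/W
R_outer film = 1/(h_o·A) = 1/(8.39×30.4) = 0.003921 K/W
Sum of the known resistances R_other = 0.02036 K/W
Required total resistance R_tot = ΔT/Q_allow = 19/572 = 0.03322 K/W
R_cellular glass = R_tot − R_other = 0.01286 K/W
L = R·k·A = 0.01286×0.0453×30.4

L ≈ 17.7 mm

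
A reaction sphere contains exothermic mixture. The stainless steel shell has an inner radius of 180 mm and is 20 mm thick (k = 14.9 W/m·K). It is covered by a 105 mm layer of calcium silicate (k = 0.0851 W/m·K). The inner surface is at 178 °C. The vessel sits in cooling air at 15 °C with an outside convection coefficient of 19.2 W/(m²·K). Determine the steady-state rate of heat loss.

Q ≈ 98.4 W

Spherical conduction: R = (1/r_in − 1/r_out)/(4πk) per layer; series-sum.
R_stainless steel shell = (1/0.18 − 1/0.2)/(4π×14.9) = 0.002967 K/W
R_calcium silicate = (1/0.2 − 1/0.305)/(4π×0.0851) = 1.61 K/W
R_outer film = 1/(h·4πr_o²) = 1/(19.2×4π×0.305²) = 0.04455 K/W
R_total = 1.657 K/W
Q = ΔT/R_total = 163/1.657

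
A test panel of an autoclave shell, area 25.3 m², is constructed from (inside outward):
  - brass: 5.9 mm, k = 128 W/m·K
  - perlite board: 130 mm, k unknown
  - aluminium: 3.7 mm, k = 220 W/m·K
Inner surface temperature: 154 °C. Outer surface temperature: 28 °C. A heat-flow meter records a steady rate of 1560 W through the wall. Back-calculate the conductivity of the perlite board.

k ≈ 0.0636 W/(m·K)

Treating each layer as a thermal resistance in series:
R_brass = L/(kA) = 0.0059/(128×25.3) = 1.822×10^-6 K/W
R_aluminium = L/(kA) = 0.0037/(220×25.3) = 6.648×10^-7 K/W
Sum of known resistances R_other = 2.487×10^-6 K/W
Total R = ΔT/Q = 126/1560 = 0.08077 K/W
R_perlite board = R_total − R_other = 0.08077 K/W
k = L/(R·A) = 0.13/(0.08077×25.3)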